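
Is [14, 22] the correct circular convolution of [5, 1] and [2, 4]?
Recompute circular convolution of [5, 1] and [2, 4]: y[0] = 5×2 + 1×4 = 14; y[1] = 5×4 + 1×2 = 22 → [14, 22]. Given [14, 22] matches, so answer: Yes

Yes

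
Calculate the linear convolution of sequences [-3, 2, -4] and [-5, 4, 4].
y[0] = -3×-5 = 15; y[1] = -3×4 + 2×-5 = -22; y[2] = -3×4 + 2×4 + -4×-5 = 16; y[3] = 2×4 + -4×4 = -8; y[4] = -4×4 = -16

[15, -22, 16, -8, -16]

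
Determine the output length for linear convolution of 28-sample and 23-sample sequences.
Linear/full convolution length: m + n - 1 = 28 + 23 - 1 = 50

50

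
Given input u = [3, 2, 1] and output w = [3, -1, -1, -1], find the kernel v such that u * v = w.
Output length 4 = len(u) + len(v) - 1 ⇒ len(v) = 2. Solve v forward using v[k] = (w[k] - Σ_{i≥1} u[i]·v[k-i]) / u[0]: v[0] = w[0] / u[0] = 3 / 3 = 1; v[1] = (w[1] - 2×1) / u[0] = (-1 - 2×1) / 3 = -1. So v = [1, -1]. Forward-check [3, 2, 1] * [1, -1]: w[0] = 3×1 = 3; w[1] = 3×-1 + 2×1 = -1; w[2] = 2×-1 + 1×1 = -1; w[3] = 1×-1 = -1 → [3, -1, -1, -1] ✓

[1, -1]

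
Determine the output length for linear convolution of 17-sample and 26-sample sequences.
Linear/full convolution length: m + n - 1 = 17 + 26 - 1 = 42

42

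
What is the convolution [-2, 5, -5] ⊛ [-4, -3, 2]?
y[0] = -2×-4 = 8; y[1] = -2×-3 + 5×-4 = -14; y[2] = -2×2 + 5×-3 + -5×-4 = 1; y[3] = 5×2 + -5×-3 = 25; y[4] = -5×2 = -10

[8, -14, 1, 25, -10]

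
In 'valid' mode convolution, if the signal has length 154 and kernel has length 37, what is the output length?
'Valid' mode counts only positions where the kernel fully overlaps the signal: m - n + 1 = 154 - 37 + 1 = 118

118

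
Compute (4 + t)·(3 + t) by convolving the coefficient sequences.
Ascending coefficients: a = [4, 1], b = [3, 1]. c[0] = 4×3 = 12; c[1] = 4×1 + 1×3 = 7; c[2] = 1×1 = 1. Result coefficients: [12, 7, 1] → 12 + 7t + t^2

12 + 7t + t^2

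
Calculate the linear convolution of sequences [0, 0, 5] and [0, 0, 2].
y[0] = 0×0 = 0; y[1] = 0×0 + 0×0 = 0; y[2] = 0×2 + 0×0 + 5×0 = 0; y[3] = 0×2 + 5×0 = 0; y[4] = 5×2 = 10

[0, 0, 0, 0, 10]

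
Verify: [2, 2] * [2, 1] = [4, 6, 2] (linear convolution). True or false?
Recompute linear convolution of [2, 2] and [2, 1]: y[0] = 2×2 = 4; y[1] = 2×1 + 2×2 = 6; y[2] = 2×1 = 2 → [4, 6, 2]. Given [4, 6, 2] matches, so answer: Yes

Yes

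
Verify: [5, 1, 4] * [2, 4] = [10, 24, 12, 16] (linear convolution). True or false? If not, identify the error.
Recompute linear convolution of [5, 1, 4] and [2, 4]: y[0] = 5×2 = 10; y[1] = 5×4 + 1×2 = 22; y[2] = 1×4 + 4×2 = 12; y[3] = 4×4 = 16 → [10, 22, 12, 16]. Compare to given [10, 24, 12, 16]: they differ at index 1: given 24, correct 22, so answer: No

No. Error at index 1: given 24, correct 22.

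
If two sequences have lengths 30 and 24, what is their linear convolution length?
Linear/full convolution length: m + n - 1 = 30 + 24 - 1 = 53

53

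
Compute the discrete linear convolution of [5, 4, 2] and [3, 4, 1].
y[0] = 5×3 = 15; y[1] = 5×4 + 4×3 = 32; y[2] = 5×1 + 4×4 + 2×3 = 27; y[3] = 4×1 + 2×4 = 12; y[4] = 2×1 = 2

[15, 32, 27, 12, 2]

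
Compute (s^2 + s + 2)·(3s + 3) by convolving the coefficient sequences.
Ascending coefficients: a = [2, 1, 1], b = [3, 3]. c[0] = 2×3 = 6; c[1] = 2×3 + 1×3 = 9; c[2] = 1×3 + 1×3 = 6; c[3] = 1×3 = 3. Result coefficients: [6, 9, 6, 3] → 3s^3 + 6s^2 + 9s + 6

3s^3 + 6s^2 + 9s + 6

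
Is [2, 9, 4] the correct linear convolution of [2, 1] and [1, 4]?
Recompute linear convolution of [2, 1] and [1, 4]: y[0] = 2×1 = 2; y[1] = 2×4 + 1×1 = 9; y[2] = 1×4 = 4 → [2, 9, 4]. Given [2, 9, 4] matches, so answer: Yes

Yes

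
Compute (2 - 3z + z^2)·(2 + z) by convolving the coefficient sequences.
Ascending coefficients: a = [2, -3, 1], b = [2, 1]. c[0] = 2×2 = 4; c[1] = 2×1 + -3×2 = -4; c[2] = -3×1 + 1×2 = -1; c[3] = 1×1 = 1. Result coefficients: [4, -4, -1, 1] → 4 - 4z - z^2 + z^3

4 - 4z - z^2 + z^3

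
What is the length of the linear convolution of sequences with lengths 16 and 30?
Linear/full convolution length: m + n - 1 = 16 + 30 - 1 = 45

45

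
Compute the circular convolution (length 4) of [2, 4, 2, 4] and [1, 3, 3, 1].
Use y[k] = Σ_j x[j]·h[(k-j) mod 4]. y[0] = 2×1 + 4×1 + 2×3 + 4×3 = 24; y[1] = 2×3 + 4×1 + 2×1 + 4×3 = 24; y[2] = 2×3 + 4×3 + 2×1 + 4×1 = 24; y[3] = 2×1 + 4×3 + 2×3 + 4×1 = 24. Result: [24, 24, 24, 24]

[24, 24, 24, 24]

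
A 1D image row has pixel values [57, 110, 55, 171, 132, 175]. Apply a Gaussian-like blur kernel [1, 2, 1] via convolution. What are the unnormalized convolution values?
Convolve image row [57, 110, 55, 171, 132, 175] with kernel [1, 2, 1]: y[0] = 57×1 = 57; y[1] = 57×2 + 110×1 = 224; y[2] = 57×1 + 110×2 + 55×1 = 332; y[3] = 110×1 + 55×2 + 171×1 = 391; y[4] = 55×1 + 171×2 + 132×1 = 529; y[5] = 171×1 + 132×2 + 175×1 = 610; y[6] = 132×1 + 175×2 = 482; y[7] = 175×1 = 175 → [57, 224, 332, 391, 529, 610, 482, 175]. Normalization factor = sum(kernel) = 4.

[57, 224, 332, 391, 529, 610, 482, 175]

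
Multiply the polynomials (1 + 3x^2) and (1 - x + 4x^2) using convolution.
Ascending coefficients: a = [1, 0, 3], b = [1, -1, 4]. c[0] = 1×1 = 1; c[1] = 1×-1 + 0×1 = -1; c[2] = 1×4 + 0×-1 + 3×1 = 7; c[3] = 0×4 + 3×-1 = -3; c[4] = 3×4 = 12. Result coefficients: [1, -1, 7, -3, 12] → 1 - x + 7x^2 - 3x^3 + 12x^4

1 - x + 7x^2 - 3x^3 + 12x^4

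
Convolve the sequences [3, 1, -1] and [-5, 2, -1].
y[0] = 3×-5 = -15; y[1] = 3×2 + 1×-5 = 1; y[2] = 3×-1 + 1×2 + -1×-5 = 4; y[3] = 1×-1 + -1×2 = -3; y[4] = -1×-1 = 1

[-15, 1, 4, -3, 1]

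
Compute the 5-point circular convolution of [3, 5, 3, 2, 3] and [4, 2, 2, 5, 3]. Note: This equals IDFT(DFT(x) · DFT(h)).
Either evaluate y[k] = Σ_j x[j]·h[(k-j) mod 5] directly, or use IDFT(DFT(x) · DFT(h)). y[0] = 3×4 + 5×3 + 3×5 + 2×2 + 3×2 = 52; y[1] = 3×2 + 5×4 + 3×3 + 2×5 + 3×2 = 51; y[2] = 3×2 + 5×2 + 3×4 + 2×3 + 3×5 = 49; y[3] = 3×5 + 5×2 + 3×2 + 2×4 + 3×3 = 48; y[4] = 3×3 + 5×5 + 3×2 + 2×2 + 3×4 = 56. Result: [52, 51, 49, 48, 56]

[52, 51, 49, 48, 56]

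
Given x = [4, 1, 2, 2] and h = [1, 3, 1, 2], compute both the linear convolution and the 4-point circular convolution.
Linear: y_lin[0] = 4×1 = 4; y_lin[1] = 4×3 + 1×1 = 13; y_lin[2] = 4×1 + 1×3 + 2×1 = 9; y_lin[3] = 4×2 + 1×1 + 2×3 + 2×1 = 17; y_lin[4] = 1×2 + 2×1 + 2×3 = 10; y_lin[5] = 2×2 + 2×1 = 6; y_lin[6] = 2×2 = 4 → [4, 13, 9, 17, 10, 6, 4]. Circular (length 4): y[0] = 4×1 + 1×2 + 2×1 + 2×3 = 14; y[1] = 4×3 + 1×1 + 2×2 + 2×1 = 19; y[2] = 4×1 + 1×3 + 2×1 + 2×2 = 13; y[3] = 4×2 + 1×1 + 2×3 + 2×1 = 17 → [14, 19, 13, 17]

Linear: [4, 13, 9, 17, 10, 6, 4], Circular: [14, 19, 13, 17]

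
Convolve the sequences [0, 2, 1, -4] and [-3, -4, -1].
y[0] = 0×-3 = 0; y[1] = 0×-4 + 2×-3 = -6; y[2] = 0×-1 + 2×-4 + 1×-3 = -11; y[3] = 2×-1 + 1×-4 + -4×-3 = 6; y[4] = 1×-1 + -4×-4 = 15; y[5] = -4×-1 = 4

[0, -6, -11, 6, 15, 4]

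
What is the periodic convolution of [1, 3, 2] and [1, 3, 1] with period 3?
Use y[k] = Σ_j f[j]·g[(k-j) mod 3]. y[0] = 1×1 + 3×1 + 2×3 = 10; y[1] = 1×3 + 3×1 + 2×1 = 8; y[2] = 1×1 + 3×3 + 2×1 = 12. Result: [10, 8, 12]

[10, 8, 12]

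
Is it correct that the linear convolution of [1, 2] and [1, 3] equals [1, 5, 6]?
Recompute linear convolution of [1, 2] and [1, 3]: y[0] = 1×1 = 1; y[1] = 1×3 + 2×1 = 5; y[2] = 2×3 = 6 → [1, 5, 6]. Given [1, 5, 6] matches, so answer: Yes

Yes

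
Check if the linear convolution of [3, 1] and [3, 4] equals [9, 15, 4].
Recompute linear convolution of [3, 1] and [3, 4]: y[0] = 3×3 = 9; y[1] = 3×4 + 1×3 = 15; y[2] = 1×4 = 4 → [9, 15, 4]. Given [9, 15, 4] matches, so answer: Yes

Yes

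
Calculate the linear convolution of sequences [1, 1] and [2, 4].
y[0] = 1×2 = 2; y[1] = 1×4 + 1×2 = 6; y[2] = 1×4 = 4

[2, 6, 4]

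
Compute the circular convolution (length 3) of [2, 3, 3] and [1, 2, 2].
Use y[k] = Σ_j x[j]·h[(k-j) mod 3]. y[0] = 2×1 + 3×2 + 3×2 = 14; y[1] = 2×2 + 3×1 + 3×2 = 13; y[2] = 2×2 + 3×2 + 3×1 = 13. Result: [14, 13, 13]

[14, 13, 13]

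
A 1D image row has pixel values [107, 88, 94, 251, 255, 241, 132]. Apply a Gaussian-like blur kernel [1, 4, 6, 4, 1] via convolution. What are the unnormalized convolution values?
Convolve image row [107, 88, 94, 251, 255, 241, 132] with kernel [1, 4, 6, 4, 1]: y[0] = 107×1 = 107; y[1] = 107×4 + 88×1 = 516; y[2] = 107×6 + 88×4 + 94×1 = 1088; y[3] = 107×4 + 88×6 + 94×4 + 251×1 = 1583; y[4] = 107×1 + 88×4 + 94×6 + 251×4 + 255×1 = 2282; y[5] = 88×1 + 94×4 + 251×6 + 255×4 + 241×1 = 3231; y[6] = 94×1 + 251×4 + 255×6 + 241×4 + 132×1 = 3724; y[7] = 251×1 + 255×4 + 241×6 + 132×4 = 3245; y[8] = 255×1 + 241×4 + 132×6 = 2011; y[9] = 241×1 + 132×4 = 769; y[10] = 132×1 = 132 → [107, 516, 1088, 1583, 2282, 3231, 3724, 3245, 2011, 769, 132]. Normalization factor = sum(kernel) = 16.

[107, 516, 1088, 1583, 2282, 3231, 3724, 3245, 2011, 769, 132]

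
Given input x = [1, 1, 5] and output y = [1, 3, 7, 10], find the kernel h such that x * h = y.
Output length 4 = len(x) + len(h) - 1 ⇒ len(h) = 2. Solve h forward using h[k] = (y[k] - Σ_{i≥1} x[i]·h[k-i]) / x[0]: h[0] = y[0] / x[0] = 1 / 1 = 1; h[1] = (y[1] - 1×1) / x[0] = (3 - 1×1) / 1 = 2. So h = [1, 2]. Forward-check [1, 1, 5] * [1, 2]: y[0] = 1×1 = 1; y[1] = 1×2 + 1×1 = 3; y[2] = 1×2 + 5×1 = 7; y[3] = 5×2 = 10 → [1, 3, 7, 10] ✓

[1, 2]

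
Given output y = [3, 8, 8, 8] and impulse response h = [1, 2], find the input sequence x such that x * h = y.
Deconvolve y=[3, 8, 8, 8] by h=[1, 2]. Since h[0]=1, solve forward: x[0] = y[0] / 1 = 3; x[1] = (y[1] - 3×2) / 1 = 2; x[2] = (y[2] - 2×2) / 1 = 4. So x = [3, 2, 4]. Check by forward convolution: y[0] = 3×1 = 3; y[1] = 3×2 + 2×1 = 8; y[2] = 2×2 + 4×1 = 8; y[3] = 4×2 = 8

[3, 2, 4]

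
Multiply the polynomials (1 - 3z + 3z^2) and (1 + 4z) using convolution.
Ascending coefficients: a = [1, -3, 3], b = [1, 4]. c[0] = 1×1 = 1; c[1] = 1×4 + -3×1 = 1; c[2] = -3×4 + 3×1 = -9; c[3] = 3×4 = 12. Result coefficients: [1, 1, -9, 12] → 1 + z - 9z^2 + 12z^3

1 + z - 9z^2 + 12z^3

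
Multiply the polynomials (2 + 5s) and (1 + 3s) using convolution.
Ascending coefficients: a = [2, 5], b = [1, 3]. c[0] = 2×1 = 2; c[1] = 2×3 + 5×1 = 11; c[2] = 5×3 = 15. Result coefficients: [2, 11, 15] → 2 + 11s + 15s^2

2 + 11s + 15s^2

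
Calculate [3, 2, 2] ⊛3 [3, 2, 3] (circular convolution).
Use y[k] = Σ_j x[j]·h[(k-j) mod 3]. y[0] = 3×3 + 2×3 + 2×2 = 19; y[1] = 3×2 + 2×3 + 2×3 = 18; y[2] = 3×3 + 2×2 + 2×3 = 19. Result: [19, 18, 19]

[19, 18, 19]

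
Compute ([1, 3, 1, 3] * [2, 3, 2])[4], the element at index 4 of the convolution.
Use y[k] = Σ_i a[i]·b[k-i] at k=4. y[4] = 1×2 + 3×3 = 11

11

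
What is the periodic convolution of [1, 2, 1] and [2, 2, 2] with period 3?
Use y[k] = Σ_j a[j]·b[(k-j) mod 3]. y[0] = 1×2 + 2×2 + 1×2 = 8; y[1] = 1×2 + 2×2 + 1×2 = 8; y[2] = 1×2 + 2×2 + 1×2 = 8. Result: [8, 8, 8]

[8, 8, 8]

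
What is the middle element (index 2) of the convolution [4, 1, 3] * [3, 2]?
Use y[k] = Σ_i a[i]·b[k-i] at k=2. y[2] = 1×2 + 3×3 = 11

11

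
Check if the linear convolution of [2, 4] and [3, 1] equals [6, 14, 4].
Recompute linear convolution of [2, 4] and [3, 1]: y[0] = 2×3 = 6; y[1] = 2×1 + 4×3 = 14; y[2] = 4×1 = 4 → [6, 14, 4]. Given [6, 14, 4] matches, so answer: Yes

Yes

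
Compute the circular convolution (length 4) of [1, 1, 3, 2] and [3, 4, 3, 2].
Use y[k] = Σ_j f[j]·g[(k-j) mod 4]. y[0] = 1×3 + 1×2 + 3×3 + 2×4 = 22; y[1] = 1×4 + 1×3 + 3×2 + 2×3 = 19; y[2] = 1×3 + 1×4 + 3×3 + 2×2 = 20; y[3] = 1×2 + 1×3 + 3×4 + 2×3 = 23. Result: [22, 19, 20, 23]

[22, 19, 20, 23]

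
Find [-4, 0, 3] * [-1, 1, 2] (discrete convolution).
y[0] = -4×-1 = 4; y[1] = -4×1 + 0×-1 = -4; y[2] = -4×2 + 0×1 + 3×-1 = -11; y[3] = 0×2 + 3×1 = 3; y[4] = 3×2 = 6

[4, -4, -11, 3, 6]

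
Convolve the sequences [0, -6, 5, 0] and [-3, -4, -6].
y[0] = 0×-3 = 0; y[1] = 0×-4 + -6×-3 = 18; y[2] = 0×-6 + -6×-4 + 5×-3 = 9; y[3] = -6×-6 + 5×-4 + 0×-3 = 16; y[4] = 5×-6 + 0×-4 = -30; y[5] = 0×-6 = 0

[0, 18, 9, 16, -30, 0]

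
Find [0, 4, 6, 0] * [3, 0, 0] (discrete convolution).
y[0] = 0×3 = 0; y[1] = 0×0 + 4×3 = 12; y[2] = 0×0 + 4×0 + 6×3 = 18; y[3] = 4×0 + 6×0 + 0×3 = 0; y[4] = 6×0 + 0×0 = 0; y[5] = 0×0 = 0

[0, 12, 18, 0, 0, 0]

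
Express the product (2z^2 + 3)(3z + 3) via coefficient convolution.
Ascending coefficients: a = [3, 0, 2], b = [3, 3]. c[0] = 3×3 = 9; c[1] = 3×3 + 0×3 = 9; c[2] = 0×3 + 2×3 = 6; c[3] = 2×3 = 6. Result coefficients: [9, 9, 6, 6] → 6z^3 + 6z^2 + 9z + 9

6z^3 + 6z^2 + 9z + 9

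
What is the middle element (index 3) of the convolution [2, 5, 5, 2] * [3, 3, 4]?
Use y[k] = Σ_i a[i]·b[k-i] at k=3. y[3] = 5×4 + 5×3 + 2×3 = 41

41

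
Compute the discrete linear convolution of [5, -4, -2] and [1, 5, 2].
y[0] = 5×1 = 5; y[1] = 5×5 + -4×1 = 21; y[2] = 5×2 + -4×5 + -2×1 = -12; y[3] = -4×2 + -2×5 = -18; y[4] = -2×2 = -4

[5, 21, -12, -18, -4]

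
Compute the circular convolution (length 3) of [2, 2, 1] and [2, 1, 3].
Use y[k] = Σ_j u[j]·v[(k-j) mod 3]. y[0] = 2×2 + 2×3 + 1×1 = 11; y[1] = 2×1 + 2×2 + 1×3 = 9; y[2] = 2×3 + 2×1 + 1×2 = 10. Result: [11, 9, 10]

[11, 9, 10]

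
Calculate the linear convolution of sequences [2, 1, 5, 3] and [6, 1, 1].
y[0] = 2×6 = 12; y[1] = 2×1 + 1×6 = 8; y[2] = 2×1 + 1×1 + 5×6 = 33; y[3] = 1×1 + 5×1 + 3×6 = 24; y[4] = 5×1 + 3×1 = 8; y[5] = 3×1 = 3

[12, 8, 33, 24, 8, 3]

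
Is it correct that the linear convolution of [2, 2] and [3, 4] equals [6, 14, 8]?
Recompute linear convolution of [2, 2] and [3, 4]: y[0] = 2×3 = 6; y[1] = 2×4 + 2×3 = 14; y[2] = 2×4 = 8 → [6, 14, 8]. Given [6, 14, 8] matches, so answer: Yes

Yes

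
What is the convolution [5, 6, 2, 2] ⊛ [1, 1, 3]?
y[0] = 5×1 = 5; y[1] = 5×1 + 6×1 = 11; y[2] = 5×3 + 6×1 + 2×1 = 23; y[3] = 6×3 + 2×1 + 2×1 = 22; y[4] = 2×3 + 2×1 = 8; y[5] = 2×3 = 6

[5, 11, 23, 22, 8, 6]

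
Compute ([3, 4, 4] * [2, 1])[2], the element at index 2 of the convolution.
Use y[k] = Σ_i a[i]·b[k-i] at k=2. y[2] = 4×1 + 4×2 = 12

12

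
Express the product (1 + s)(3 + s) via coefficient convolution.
Ascending coefficients: a = [1, 1], b = [3, 1]. c[0] = 1×3 = 3; c[1] = 1×1 + 1×3 = 4; c[2] = 1×1 = 1. Result coefficients: [3, 4, 1] → 3 + 4s + s^2

3 + 4s + s^2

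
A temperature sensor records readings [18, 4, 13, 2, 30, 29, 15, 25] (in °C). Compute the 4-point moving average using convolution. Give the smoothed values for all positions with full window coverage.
4-point moving average kernel = [1, 1, 1, 1]. Apply in 'valid' mode (full window coverage): avg[0] = (18 + 4 + 13 + 2) / 4 = 9.25; avg[1] = (4 + 13 + 2 + 30) / 4 = 12.25; avg[2] = (13 + 2 + 30 + 29) / 4 = 18.5; avg[3] = (2 + 30 + 29 + 15) / 4 = 19.0; avg[4] = (30 + 29 + 15 + 25) / 4 = 24.75. Smoothed values: [9.25, 12.25, 18.5, 19.0, 24.75]

[9.25, 12.25, 18.5, 19.0, 24.75]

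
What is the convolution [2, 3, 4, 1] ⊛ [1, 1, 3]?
y[0] = 2×1 = 2; y[1] = 2×1 + 3×1 = 5; y[2] = 2×3 + 3×1 + 4×1 = 13; y[3] = 3×3 + 4×1 + 1×1 = 14; y[4] = 4×3 + 1×1 = 13; y[5] = 1×3 = 3

[2, 5, 13, 14, 13, 3]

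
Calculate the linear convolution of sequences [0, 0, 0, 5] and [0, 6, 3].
y[0] = 0×0 = 0; y[1] = 0×6 + 0×0 = 0; y[2] = 0×3 + 0×6 + 0×0 = 0; y[3] = 0×3 + 0×6 + 5×0 = 0; y[4] = 0×3 + 5×6 = 30; y[5] = 5×3 = 15

[0, 0, 0, 0, 30, 15]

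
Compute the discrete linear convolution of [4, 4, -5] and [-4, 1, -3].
y[0] = 4×-4 = -16; y[1] = 4×1 + 4×-4 = -12; y[2] = 4×-3 + 4×1 + -5×-4 = 12; y[3] = 4×-3 + -5×1 = -17; y[4] = -5×-3 = 15

[-16, -12, 12, -17, 15]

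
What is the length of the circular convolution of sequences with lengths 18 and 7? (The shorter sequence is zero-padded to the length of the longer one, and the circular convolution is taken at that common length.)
Circular convolution (zero-padding the shorter input) has length max(m, n) = max(18, 7) = 18

18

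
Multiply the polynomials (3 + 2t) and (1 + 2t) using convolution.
Ascending coefficients: a = [3, 2], b = [1, 2]. c[0] = 3×1 = 3; c[1] = 3×2 + 2×1 = 8; c[2] = 2×2 = 4. Result coefficients: [3, 8, 4] → 3 + 8t + 4t^2

3 + 8t + 4t^2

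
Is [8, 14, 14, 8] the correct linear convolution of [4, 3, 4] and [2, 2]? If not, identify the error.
Recompute linear convolution of [4, 3, 4] and [2, 2]: y[0] = 4×2 = 8; y[1] = 4×2 + 3×2 = 14; y[2] = 3×2 + 4×2 = 14; y[3] = 4×2 = 8 → [8, 14, 14, 8]. Given [8, 14, 14, 8] matches, so answer: Yes

Yes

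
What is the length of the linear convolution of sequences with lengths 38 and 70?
Linear/full convolution length: m + n - 1 = 38 + 70 - 1 = 107

107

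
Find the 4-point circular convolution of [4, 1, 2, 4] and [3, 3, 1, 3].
Use y[k] = Σ_j a[j]·b[(k-j) mod 4]. y[0] = 4×3 + 1×3 + 2×1 + 4×3 = 29; y[1] = 4×3 + 1×3 + 2×3 + 4×1 = 25; y[2] = 4×1 + 1×3 + 2×3 + 4×3 = 25; y[3] = 4×3 + 1×1 + 2×3 + 4×3 = 31. Result: [29, 25, 25, 31]

[29, 25, 25, 31]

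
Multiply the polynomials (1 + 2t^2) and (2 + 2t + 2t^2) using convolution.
Ascending coefficients: a = [1, 0, 2], b = [2, 2, 2]. c[0] = 1×2 = 2; c[1] = 1×2 + 0×2 = 2; c[2] = 1×2 + 0×2 + 2×2 = 6; c[3] = 0×2 + 2×2 = 4; c[4] = 2×2 = 4. Result coefficients: [2, 2, 6, 4, 4] → 2 + 2t + 6t^2 + 4t^3 + 4t^4

2 + 2t + 6t^2 + 4t^3 + 4t^4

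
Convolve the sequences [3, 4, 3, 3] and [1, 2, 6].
y[0] = 3×1 = 3; y[1] = 3×2 + 4×1 = 10; y[2] = 3×6 + 4×2 + 3×1 = 29; y[3] = 4×6 + 3×2 + 3×1 = 33; y[4] = 3×6 + 3×2 = 24; y[5] = 3×6 = 18

[3, 10, 29, 33, 24, 18]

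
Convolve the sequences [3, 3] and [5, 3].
y[0] = 3×5 = 15; y[1] = 3×3 + 3×5 = 24; y[2] = 3×3 = 9

[15, 24, 9]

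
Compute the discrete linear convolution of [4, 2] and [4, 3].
y[0] = 4×4 = 16; y[1] = 4×3 + 2×4 = 20; y[2] = 2×3 = 6

[16, 20, 6]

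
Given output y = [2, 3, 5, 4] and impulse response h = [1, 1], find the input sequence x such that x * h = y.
Deconvolve y=[2, 3, 5, 4] by h=[1, 1]. Since h[0]=1, solve forward: x[0] = y[0] / 1 = 2; x[1] = (y[1] - 2×1) / 1 = 1; x[2] = (y[2] - 1×1) / 1 = 4. So x = [2, 1, 4]. Check by forward convolution: y[0] = 2×1 = 2; y[1] = 2×1 + 1×1 = 3; y[2] = 1×1 + 4×1 = 5; y[3] = 4×1 = 4

[2, 1, 4]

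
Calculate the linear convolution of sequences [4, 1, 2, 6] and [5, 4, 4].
y[0] = 4×5 = 20; y[1] = 4×4 + 1×5 = 21; y[2] = 4×4 + 1×4 + 2×5 = 30; y[3] = 1×4 + 2×4 + 6×5 = 42; y[4] = 2×4 + 6×4 = 32; y[5] = 6×4 = 24

[20, 21, 30, 42, 32, 24]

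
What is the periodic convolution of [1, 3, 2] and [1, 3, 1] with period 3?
Use y[k] = Σ_j x[j]·h[(k-j) mod 3]. y[0] = 1×1 + 3×1 + 2×3 = 10; y[1] = 1×3 + 3×1 + 2×1 = 8; y[2] = 1×1 + 3×3 + 2×1 = 12. Result: [10, 8, 12]

[10, 8, 12]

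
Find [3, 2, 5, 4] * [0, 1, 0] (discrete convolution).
y[0] = 3×0 = 0; y[1] = 3×1 + 2×0 = 3; y[2] = 3×0 + 2×1 + 5×0 = 2; y[3] = 2×0 + 5×1 + 4×0 = 5; y[4] = 5×0 + 4×1 = 4; y[5] = 4×0 = 0

[0, 3, 2, 5, 4, 0]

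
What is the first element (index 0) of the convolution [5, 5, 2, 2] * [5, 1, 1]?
Use y[k] = Σ_i a[i]·b[k-i] at k=0. y[0] = 5×5 = 25

25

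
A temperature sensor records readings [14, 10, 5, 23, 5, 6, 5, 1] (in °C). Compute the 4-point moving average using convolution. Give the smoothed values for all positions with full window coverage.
4-point moving average kernel = [1, 1, 1, 1]. Apply in 'valid' mode (full window coverage): avg[0] = (14 + 10 + 5 + 23) / 4 = 13.0; avg[1] = (10 + 5 + 23 + 5) / 4 = 10.75; avg[2] = (5 + 23 + 5 + 6) / 4 = 9.75; avg[3] = (23 + 5 + 6 + 5) / 4 = 9.75; avg[4] = (5 + 6 + 5 + 1) / 4 = 4.25. Smoothed values: [13.0, 10.75, 9.75, 9.75, 4.25]

[13.0, 10.75, 9.75, 9.75, 4.25]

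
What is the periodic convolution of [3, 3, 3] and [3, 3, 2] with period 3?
Use y[k] = Σ_j x[j]·h[(k-j) mod 3]. y[0] = 3×3 + 3×2 + 3×3 = 24; y[1] = 3×3 + 3×3 + 3×2 = 24; y[2] = 3×2 + 3×3 + 3×3 = 24. Result: [24, 24, 24]

[24, 24, 24]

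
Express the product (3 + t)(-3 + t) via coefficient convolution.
Ascending coefficients: a = [3, 1], b = [-3, 1]. c[0] = 3×-3 = -9; c[1] = 3×1 + 1×-3 = 0; c[2] = 1×1 = 1. Result coefficients: [-9, 0, 1] → -9 + t^2

-9 + t^2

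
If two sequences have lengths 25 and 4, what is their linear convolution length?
Linear/full convolution length: m + n - 1 = 25 + 4 - 1 = 28

28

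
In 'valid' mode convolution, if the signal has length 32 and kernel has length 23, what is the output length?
'Valid' mode counts only positions where the kernel fully overlaps the signal: m - n + 1 = 32 - 23 + 1 = 10

10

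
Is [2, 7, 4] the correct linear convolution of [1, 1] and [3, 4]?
Recompute linear convolution of [1, 1] and [3, 4]: y[0] = 1×3 = 3; y[1] = 1×4 + 1×3 = 7; y[2] = 1×4 = 4 → [3, 7, 4]. Compare to given [2, 7, 4]: they differ at index 0: given 2, correct 3, so answer: No

No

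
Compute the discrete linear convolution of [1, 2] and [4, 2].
y[0] = 1×4 = 4; y[1] = 1×2 + 2×4 = 10; y[2] = 2×2 = 4

[4, 10, 4]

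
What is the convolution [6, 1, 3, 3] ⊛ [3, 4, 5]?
y[0] = 6×3 = 18; y[1] = 6×4 + 1×3 = 27; y[2] = 6×5 + 1×4 + 3×3 = 43; y[3] = 1×5 + 3×4 + 3×3 = 26; y[4] = 3×5 + 3×4 = 27; y[5] = 3×5 = 15

[18, 27, 43, 26, 27, 15]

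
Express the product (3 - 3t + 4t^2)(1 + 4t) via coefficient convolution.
Ascending coefficients: a = [3, -3, 4], b = [1, 4]. c[0] = 3×1 = 3; c[1] = 3×4 + -3×1 = 9; c[2] = -3×4 + 4×1 = -8; c[3] = 4×4 = 16. Result coefficients: [3, 9, -8, 16] → 3 + 9t - 8t^2 + 16t^3

3 + 9t - 8t^2 + 16t^3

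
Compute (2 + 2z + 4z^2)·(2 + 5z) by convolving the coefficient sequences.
Ascending coefficients: a = [2, 2, 4], b = [2, 5]. c[0] = 2×2 = 4; c[1] = 2×5 + 2×2 = 14; c[2] = 2×5 + 4×2 = 18; c[3] = 4×5 = 20. Result coefficients: [4, 14, 18, 20] → 4 + 14z + 18z^2 + 20z^3

4 + 14z + 18z^2 + 20z^3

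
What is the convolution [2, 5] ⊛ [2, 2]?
y[0] = 2×2 = 4; y[1] = 2×2 + 5×2 = 14; y[2] = 5×2 = 10

[4, 14, 10]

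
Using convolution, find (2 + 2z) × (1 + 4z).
Ascending coefficients: a = [2, 2], b = [1, 4]. c[0] = 2×1 = 2; c[1] = 2×4 + 2×1 = 10; c[2] = 2×4 = 8. Result coefficients: [2, 10, 8] → 2 + 10z + 8z^2

2 + 10z + 8z^2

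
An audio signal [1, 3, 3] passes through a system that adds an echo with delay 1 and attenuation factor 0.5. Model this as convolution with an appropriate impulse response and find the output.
Direct-path + delayed-attenuated-path model → impulse response h = [1, 0.5] (1 at lag 0, 0.5 at lag 1). Output y[n] = x[n] + 0.5·x[n - 1] (with x[n] = 0 outside 0..2): y[0] = 1 + 0.5×0 = 1; y[1] = 3 + 0.5×1 = 3.5; y[2] = 3 + 0.5×3 = 4.5; y[3] = 0 + 0.5×3 = 1.5. So y = [1, 3.5, 4.5, 1.5]

[1, 3.5, 4.5, 1.5]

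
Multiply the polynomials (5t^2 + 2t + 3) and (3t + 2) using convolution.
Ascending coefficients: a = [3, 2, 5], b = [2, 3]. c[0] = 3×2 = 6; c[1] = 3×3 + 2×2 = 13; c[2] = 2×3 + 5×2 = 16; c[3] = 5×3 = 15. Result coefficients: [6, 13, 16, 15] → 15t^3 + 16t^2 + 13t + 6

15t^3 + 16t^2 + 13t + 6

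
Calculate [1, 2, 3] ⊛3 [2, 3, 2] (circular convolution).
Use y[k] = Σ_j a[j]·b[(k-j) mod 3]. y[0] = 1×2 + 2×2 + 3×3 = 15; y[1] = 1×3 + 2×2 + 3×2 = 13; y[2] = 1×2 + 2×3 + 3×2 = 14. Result: [15, 13, 14]

[15, 13, 14]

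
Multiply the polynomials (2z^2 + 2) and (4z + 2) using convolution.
Ascending coefficients: a = [2, 0, 2], b = [2, 4]. c[0] = 2×2 = 4; c[1] = 2×4 + 0×2 = 8; c[2] = 0×4 + 2×2 = 4; c[3] = 2×4 = 8. Result coefficients: [4, 8, 4, 8] → 8z^3 + 4z^2 + 8z + 4

8z^3 + 4z^2 + 8z + 4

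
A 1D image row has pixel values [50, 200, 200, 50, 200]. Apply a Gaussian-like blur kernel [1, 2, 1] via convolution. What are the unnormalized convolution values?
Convolve image row [50, 200, 200, 50, 200] with kernel [1, 2, 1]: y[0] = 50×1 = 50; y[1] = 50×2 + 200×1 = 300; y[2] = 50×1 + 200×2 + 200×1 = 650; y[3] = 200×1 + 200×2 + 50×1 = 650; y[4] = 200×1 + 50×2 + 200×1 = 500; y[5] = 50×1 + 200×2 = 450; y[6] = 200×1 = 200 → [50, 300, 650, 650, 500, 450, 200]. Normalization factor = sum(kernel) = 4.

[50, 300, 650, 650, 500, 450, 200]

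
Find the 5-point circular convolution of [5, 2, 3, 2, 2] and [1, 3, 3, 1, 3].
Use y[k] = Σ_j f[j]·g[(k-j) mod 5]. y[0] = 5×1 + 2×3 + 3×1 + 2×3 + 2×3 = 26; y[1] = 5×3 + 2×1 + 3×3 + 2×1 + 2×3 = 34; y[2] = 5×3 + 2×3 + 3×1 + 2×3 + 2×1 = 32; y[3] = 5×1 + 2×3 + 3×3 + 2×1 + 2×3 = 28; y[4] = 5×3 + 2×1 + 3×3 + 2×3 + 2×1 = 34. Result: [26, 34, 32, 28, 34]

[26, 34, 32, 28, 34]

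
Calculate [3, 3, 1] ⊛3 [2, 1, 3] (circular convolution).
Use y[k] = Σ_j x[j]·h[(k-j) mod 3]. y[0] = 3×2 + 3×3 + 1×1 = 16; y[1] = 3×1 + 3×2 + 1×3 = 12; y[2] = 3×3 + 3×1 + 1×2 = 14. Result: [16, 12, 14]

[16, 12, 14]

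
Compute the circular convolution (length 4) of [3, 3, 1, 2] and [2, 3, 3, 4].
Use y[k] = Σ_j f[j]·g[(k-j) mod 4]. y[0] = 3×2 + 3×4 + 1×3 + 2×3 = 27; y[1] = 3×3 + 3×2 + 1×4 + 2×3 = 25; y[2] = 3×3 + 3×3 + 1×2 + 2×4 = 28; y[3] = 3×4 + 3×3 + 1×3 + 2×2 = 28. Result: [27, 25, 28, 28]

[27, 25, 28, 28]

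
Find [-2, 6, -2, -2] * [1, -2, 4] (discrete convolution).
y[0] = -2×1 = -2; y[1] = -2×-2 + 6×1 = 10; y[2] = -2×4 + 6×-2 + -2×1 = -22; y[3] = 6×4 + -2×-2 + -2×1 = 26; y[4] = -2×4 + -2×-2 = -4; y[5] = -2×4 = -8

[-2, 10, -22, 26, -4, -8]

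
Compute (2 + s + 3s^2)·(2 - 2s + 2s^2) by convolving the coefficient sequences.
Ascending coefficients: a = [2, 1, 3], b = [2, -2, 2]. c[0] = 2×2 = 4; c[1] = 2×-2 + 1×2 = -2; c[2] = 2×2 + 1×-2 + 3×2 = 8; c[3] = 1×2 + 3×-2 = -4; c[4] = 3×2 = 6. Result coefficients: [4, -2, 8, -4, 6] → 4 - 2s + 8s^2 - 4s^3 + 6s^4

4 - 2s + 8s^2 - 4s^3 + 6s^4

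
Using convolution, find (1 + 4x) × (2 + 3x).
Ascending coefficients: a = [1, 4], b = [2, 3]. c[0] = 1×2 = 2; c[1] = 1×3 + 4×2 = 11; c[2] = 4×3 = 12. Result coefficients: [2, 11, 12] → 2 + 11x + 12x^2

2 + 11x + 12x^2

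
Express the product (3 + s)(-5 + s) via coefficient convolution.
Ascending coefficients: a = [3, 1], b = [-5, 1]. c[0] = 3×-5 = -15; c[1] = 3×1 + 1×-5 = -2; c[2] = 1×1 = 1. Result coefficients: [-15, -2, 1] → -15 - 2s + s^2

-15 - 2s + s^2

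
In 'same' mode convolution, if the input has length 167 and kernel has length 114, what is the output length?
'Same' mode returns an output with the same length as the input: 167

167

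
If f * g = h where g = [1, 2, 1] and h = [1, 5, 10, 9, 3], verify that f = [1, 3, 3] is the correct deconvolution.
Forward-compute [1, 3, 3] * [1, 2, 1]: h[0] = 1×1 = 1; h[1] = 1×2 + 3×1 = 5; h[2] = 1×1 + 3×2 + 3×1 = 10; h[3] = 3×1 + 3×2 = 9; h[4] = 3×1 = 3 → [1, 5, 10, 9, 3]. Matches given h = [1, 5, 10, 9, 3], so verified.

Verified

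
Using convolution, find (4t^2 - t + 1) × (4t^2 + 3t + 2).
Ascending coefficients: a = [1, -1, 4], b = [2, 3, 4]. c[0] = 1×2 = 2; c[1] = 1×3 + -1×2 = 1; c[2] = 1×4 + -1×3 + 4×2 = 9; c[3] = -1×4 + 4×3 = 8; c[4] = 4×4 = 16. Result coefficients: [2, 1, 9, 8, 16] → 16t^4 + 8t^3 + 9t^2 + t + 2

16t^4 + 8t^3 + 9t^2 + t + 2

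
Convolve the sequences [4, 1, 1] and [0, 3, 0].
y[0] = 4×0 = 0; y[1] = 4×3 + 1×0 = 12; y[2] = 4×0 + 1×3 + 1×0 = 3; y[3] = 1×0 + 1×3 = 3; y[4] = 1×0 = 0

[0, 12, 3, 3, 0]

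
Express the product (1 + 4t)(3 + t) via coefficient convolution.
Ascending coefficients: a = [1, 4], b = [3, 1]. c[0] = 1×3 = 3; c[1] = 1×1 + 4×3 = 13; c[2] = 4×1 = 4. Result coefficients: [3, 13, 4] → 3 + 13t + 4t^2

3 + 13t + 4t^2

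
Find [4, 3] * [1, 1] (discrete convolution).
y[0] = 4×1 = 4; y[1] = 4×1 + 3×1 = 7; y[2] = 3×1 = 3

[4, 7, 3]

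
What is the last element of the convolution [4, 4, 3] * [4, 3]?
Use y[k] = Σ_i a[i]·b[k-i] at k=3. y[3] = 3×3 = 9

9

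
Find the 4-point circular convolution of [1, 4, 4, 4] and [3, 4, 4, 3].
Use y[k] = Σ_j u[j]·v[(k-j) mod 4]. y[0] = 1×3 + 4×3 + 4×4 + 4×4 = 47; y[1] = 1×4 + 4×3 + 4×3 + 4×4 = 44; y[2] = 1×4 + 4×4 + 4×3 + 4×3 = 44; y[3] = 1×3 + 4×4 + 4×4 + 4×3 = 47. Result: [47, 44, 44, 47]

[47, 44, 44, 47]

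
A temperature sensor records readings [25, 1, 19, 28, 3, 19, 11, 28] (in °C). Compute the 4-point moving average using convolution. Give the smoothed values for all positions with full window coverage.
4-point moving average kernel = [1, 1, 1, 1]. Apply in 'valid' mode (full window coverage): avg[0] = (25 + 1 + 19 + 28) / 4 = 18.25; avg[1] = (1 + 19 + 28 + 3) / 4 = 12.75; avg[2] = (19 + 28 + 3 + 19) / 4 = 17.25; avg[3] = (28 + 3 + 19 + 11) / 4 = 15.25; avg[4] = (3 + 19 + 11 + 28) / 4 = 15.25. Smoothed values: [18.25, 12.75, 17.25, 15.25, 15.25]

[18.25, 12.75, 17.25, 15.25, 15.25]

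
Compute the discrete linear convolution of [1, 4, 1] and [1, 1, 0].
y[0] = 1×1 = 1; y[1] = 1×1 + 4×1 = 5; y[2] = 1×0 + 4×1 + 1×1 = 5; y[3] = 4×0 + 1×1 = 1; y[4] = 1×0 = 0

[1, 5, 5, 1, 0]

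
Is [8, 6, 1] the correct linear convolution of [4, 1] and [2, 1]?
Recompute linear convolution of [4, 1] and [2, 1]: y[0] = 4×2 = 8; y[1] = 4×1 + 1×2 = 6; y[2] = 1×1 = 1 → [8, 6, 1]. Given [8, 6, 1] matches, so answer: Yes

Yes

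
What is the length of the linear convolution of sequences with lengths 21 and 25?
Linear/full convolution length: m + n - 1 = 21 + 25 - 1 = 45

45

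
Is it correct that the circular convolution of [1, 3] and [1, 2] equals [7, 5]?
Recompute circular convolution of [1, 3] and [1, 2]: y[0] = 1×1 + 3×2 = 7; y[1] = 1×2 + 3×1 = 5 → [7, 5]. Given [7, 5] matches, so answer: Yes

Yes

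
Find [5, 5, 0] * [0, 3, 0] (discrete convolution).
y[0] = 5×0 = 0; y[1] = 5×3 + 5×0 = 15; y[2] = 5×0 + 5×3 + 0×0 = 15; y[3] = 5×0 + 0×3 = 0; y[4] = 0×0 = 0

[0, 15, 15, 0, 0]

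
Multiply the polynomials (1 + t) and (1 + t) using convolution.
Ascending coefficients: a = [1, 1], b = [1, 1]. c[0] = 1×1 = 1; c[1] = 1×1 + 1×1 = 2; c[2] = 1×1 = 1. Result coefficients: [1, 2, 1] → 1 + 2t + t^2

1 + 2t + t^2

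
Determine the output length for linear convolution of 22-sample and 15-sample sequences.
Linear/full convolution length: m + n - 1 = 22 + 15 - 1 = 36

36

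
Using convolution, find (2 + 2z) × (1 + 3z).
Ascending coefficients: a = [2, 2], b = [1, 3]. c[0] = 2×1 = 2; c[1] = 2×3 + 2×1 = 8; c[2] = 2×3 = 6. Result coefficients: [2, 8, 6] → 2 + 8z + 6z^2

2 + 8z + 6z^2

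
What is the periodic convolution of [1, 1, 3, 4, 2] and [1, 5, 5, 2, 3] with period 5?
Use y[k] = Σ_j f[j]·g[(k-j) mod 5]. y[0] = 1×1 + 1×3 + 3×2 + 4×5 + 2×5 = 40; y[1] = 1×5 + 1×1 + 3×3 + 4×2 + 2×5 = 33; y[2] = 1×5 + 1×5 + 3×1 + 4×3 + 2×2 = 29; y[3] = 1×2 + 1×5 + 3×5 + 4×1 + 2×3 = 32; y[4] = 1×3 + 1×2 + 3×5 + 4×5 + 2×1 = 42. Result: [40, 33, 29, 32, 42]

[40, 33, 29, 32, 42]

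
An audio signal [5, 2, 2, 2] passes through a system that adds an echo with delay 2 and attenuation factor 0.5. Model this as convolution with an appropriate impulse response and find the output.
Direct-path + delayed-attenuated-path model → impulse response h = [1, 0, 0.5] (1 at lag 0, 0.5 at lag 2). Output y[n] = x[n] + 0.5·x[n - 2] (with x[n] = 0 outside 0..3): y[0] = 5 + 0.5×0 = 5; y[1] = 2 + 0.5×0 = 2; y[2] = 2 + 0.5×5 = 4.5; y[3] = 2 + 0.5×2 = 3.0; y[4] = 0 + 0.5×2 = 1.0; y[5] = 0 + 0.5×2 = 1.0. So y = [5, 2, 4.5, 3.0, 1.0, 1.0]

[5, 2, 4.5, 3.0, 1.0, 1.0]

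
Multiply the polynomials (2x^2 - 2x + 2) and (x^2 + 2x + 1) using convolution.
Ascending coefficients: a = [2, -2, 2], b = [1, 2, 1]. c[0] = 2×1 = 2; c[1] = 2×2 + -2×1 = 2; c[2] = 2×1 + -2×2 + 2×1 = 0; c[3] = -2×1 + 2×2 = 2; c[4] = 2×1 = 2. Result coefficients: [2, 2, 0, 2, 2] → 2x^4 + 2x^3 + 2x + 2

2x^4 + 2x^3 + 2x + 2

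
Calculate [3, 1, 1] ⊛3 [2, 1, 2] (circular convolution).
Use y[k] = Σ_j s[j]·t[(k-j) mod 3]. y[0] = 3×2 + 1×2 + 1×1 = 9; y[1] = 3×1 + 1×2 + 1×2 = 7; y[2] = 3×2 + 1×1 + 1×2 = 9. Result: [9, 7, 9]

[9, 7, 9]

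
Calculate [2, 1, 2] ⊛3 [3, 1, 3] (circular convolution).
Use y[k] = Σ_j u[j]·v[(k-j) mod 3]. y[0] = 2×3 + 1×3 + 2×1 = 11; y[1] = 2×1 + 1×3 + 2×3 = 11; y[2] = 2×3 + 1×1 + 2×3 = 13. Result: [11, 11, 13]

[11, 11, 13]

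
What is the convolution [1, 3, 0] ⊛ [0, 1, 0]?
y[0] = 1×0 = 0; y[1] = 1×1 + 3×0 = 1; y[2] = 1×0 + 3×1 + 0×0 = 3; y[3] = 3×0 + 0×1 = 0; y[4] = 0×0 = 0

[0, 1, 3, 0, 0]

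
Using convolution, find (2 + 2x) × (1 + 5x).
Ascending coefficients: a = [2, 2], b = [1, 5]. c[0] = 2×1 = 2; c[1] = 2×5 + 2×1 = 12; c[2] = 2×5 = 10. Result coefficients: [2, 12, 10] → 2 + 12x + 10x^2

2 + 12x + 10x^2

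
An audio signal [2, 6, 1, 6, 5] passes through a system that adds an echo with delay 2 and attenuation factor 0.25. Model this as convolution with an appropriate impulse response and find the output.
Direct-path + delayed-attenuated-path model → impulse response h = [1, 0, 0.25] (1 at lag 0, 0.25 at lag 2). Output y[n] = x[n] + 0.25·x[n - 2] (with x[n] = 0 outside 0..4): y[0] = 2 + 0.25×0 = 2; y[1] = 6 + 0.25×0 = 6; y[2] = 1 + 0.25×2 = 1.5; y[3] = 6 + 0.25×6 = 7.5; y[4] = 5 + 0.25×1 = 5.25; y[5] = 0 + 0.25×6 = 1.5; y[6] = 0 + 0.25×5 = 1.25. So y = [2, 6, 1.5, 7.5, 5.25, 1.5, 1.25]

[2, 6, 1.5, 7.5, 5.25, 1.5, 1.25]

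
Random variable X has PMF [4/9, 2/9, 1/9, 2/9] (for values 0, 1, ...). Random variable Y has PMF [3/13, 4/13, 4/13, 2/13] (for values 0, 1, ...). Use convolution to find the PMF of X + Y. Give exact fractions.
P(X+Y=k) = Σ_i P(X=i)·P(Y=k-i) — a convolution of [4/9, 2/9, 1/9, 2/9] and [3/13, 4/13, 4/13, 2/13]. P(X+Y=0) = (4/9)×(3/13) = 4/39; P(X+Y=1) = (4/9)×(4/13) + (2/9)×(3/13) = 16/117 + 2/39 = 22/117; P(X+Y=2) = (4/9)×(4/13) + (2/9)×(4/13) + (1/9)×(3/13) = 16/117 + 8/117 + 1/39 = 3/13; P(X+Y=3) = (4/9)×(2/13) + (2/9)×(4/13) + (1/9)×(4/13) + (2/9)×(3/13) = 8/117 + 8/117 + 4/117 + 2/39 = 2/9; P(X+Y=4) = (2/9)×(2/13) + (1/9)×(4/13) + (2/9)×(4/13) = 4/117 + 4/117 + 8/117 = 16/117; P(X+Y=5) = (1/9)×(2/13) + (2/9)×(4/13) = 2/117 + 8/117 = 10/117; P(X+Y=6) = (2/9)×(2/13) = 4/117. PMF: [4/39, 22/117, 3/13, 2/9, 16/117, 10/117, 4/117] (sums to 1 ✓)

[4/39, 22/117, 3/13, 2/9, 16/117, 10/117, 4/117]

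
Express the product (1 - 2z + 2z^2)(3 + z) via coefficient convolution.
Ascending coefficients: a = [1, -2, 2], b = [3, 1]. c[0] = 1×3 = 3; c[1] = 1×1 + -2×3 = -5; c[2] = -2×1 + 2×3 = 4; c[3] = 2×1 = 2. Result coefficients: [3, -5, 4, 2] → 3 - 5z + 4z^2 + 2z^3

3 - 5z + 4z^2 + 2z^3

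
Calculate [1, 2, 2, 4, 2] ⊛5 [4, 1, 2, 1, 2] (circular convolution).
Use y[k] = Σ_j a[j]·b[(k-j) mod 5]. y[0] = 1×4 + 2×2 + 2×1 + 4×2 + 2×1 = 20; y[1] = 1×1 + 2×4 + 2×2 + 4×1 + 2×2 = 21; y[2] = 1×2 + 2×1 + 2×4 + 4×2 + 2×1 = 22; y[3] = 1×1 + 2×2 + 2×1 + 4×4 + 2×2 = 27; y[4] = 1×2 + 2×1 + 2×2 + 4×1 + 2×4 = 20. Result: [20, 21, 22, 27, 20]

[20, 21, 22, 27, 20]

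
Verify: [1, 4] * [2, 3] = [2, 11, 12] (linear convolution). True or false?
Recompute linear convolution of [1, 4] and [2, 3]: y[0] = 1×2 = 2; y[1] = 1×3 + 4×2 = 11; y[2] = 4×3 = 12 → [2, 11, 12]. Given [2, 11, 12] matches, so answer: Yes

Yes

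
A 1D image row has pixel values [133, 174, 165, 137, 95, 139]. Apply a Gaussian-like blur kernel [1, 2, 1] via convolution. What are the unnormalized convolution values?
Convolve image row [133, 174, 165, 137, 95, 139] with kernel [1, 2, 1]: y[0] = 133×1 = 133; y[1] = 133×2 + 174×1 = 440; y[2] = 133×1 + 174×2 + 165×1 = 646; y[3] = 174×1 + 165×2 + 137×1 = 641; y[4] = 165×1 + 137×2 + 95×1 = 534; y[5] = 137×1 + 95×2 + 139×1 = 466; y[6] = 95×1 + 139×2 = 373; y[7] = 139×1 = 139 → [133, 440, 646, 641, 534, 466, 373, 139]. Normalization factor = sum(kernel) = 4.

[133, 440, 646, 641, 534, 466, 373, 139]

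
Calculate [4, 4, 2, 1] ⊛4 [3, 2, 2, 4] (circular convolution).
Use y[k] = Σ_j s[j]·t[(k-j) mod 4]. y[0] = 4×3 + 4×4 + 2×2 + 1×2 = 34; y[1] = 4×2 + 4×3 + 2×4 + 1×2 = 30; y[2] = 4×2 + 4×2 + 2×3 + 1×4 = 26; y[3] = 4×4 + 4×2 + 2×2 + 1×3 = 31. Result: [34, 30, 26, 31]

[34, 30, 26, 31]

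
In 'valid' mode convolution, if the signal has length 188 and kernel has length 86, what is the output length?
'Valid' mode counts only positions where the kernel fully overlaps the signal: m - n + 1 = 188 - 86 + 1 = 103

103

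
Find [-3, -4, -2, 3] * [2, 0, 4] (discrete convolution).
y[0] = -3×2 = -6; y[1] = -3×0 + -4×2 = -8; y[2] = -3×4 + -4×0 + -2×2 = -16; y[3] = -4×4 + -2×0 + 3×2 = -10; y[4] = -2×4 + 3×0 = -8; y[5] = 3×4 = 12

[-6, -8, -16, -10, -8, 12]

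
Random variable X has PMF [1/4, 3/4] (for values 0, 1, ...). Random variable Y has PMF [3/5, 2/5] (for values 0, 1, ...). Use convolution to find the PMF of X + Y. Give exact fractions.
P(X+Y=k) = Σ_i P(X=i)·P(Y=k-i) — a convolution of [1/4, 3/4] and [3/5, 2/5]. P(X+Y=0) = (1/4)×(3/5) = 3/20; P(X+Y=1) = (1/4)×(2/5) + (3/4)×(3/5) = 1/10 + 9/20 = 11/20; P(X+Y=2) = (3/4)×(2/5) = 3/10. PMF: [3/20, 11/20, 3/10] (sums to 1 ✓)

[3/20, 11/20, 3/10]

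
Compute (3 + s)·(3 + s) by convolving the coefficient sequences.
Ascending coefficients: a = [3, 1], b = [3, 1]. c[0] = 3×3 = 9; c[1] = 3×1 + 1×3 = 6; c[2] = 1×1 = 1. Result coefficients: [9, 6, 1] → 9 + 6s + s^2

9 + 6s + s^2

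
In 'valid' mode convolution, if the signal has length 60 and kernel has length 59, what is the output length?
'Valid' mode counts only positions where the kernel fully overlaps the signal: m - n + 1 = 60 - 59 + 1 = 2

2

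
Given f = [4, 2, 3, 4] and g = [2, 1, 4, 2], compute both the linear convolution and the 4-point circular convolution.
Linear: y_lin[0] = 4×2 = 8; y_lin[1] = 4×1 + 2×2 = 8; y_lin[2] = 4×4 + 2×1 + 3×2 = 24; y_lin[3] = 4×2 + 2×4 + 3×1 + 4×2 = 27; y_lin[4] = 2×2 + 3×4 + 4×1 = 20; y_lin[5] = 3×2 + 4×4 = 22; y_lin[6] = 4×2 = 8 → [8, 8, 24, 27, 20, 22, 8]. Circular (length 4): y[0] = 4×2 + 2×2 + 3×4 + 4×1 = 28; y[1] = 4×1 + 2×2 + 3×2 + 4×4 = 30; y[2] = 4×4 + 2×1 + 3×2 + 4×2 = 32; y[3] = 4×2 + 2×4 + 3×1 + 4×2 = 27 → [28, 30, 32, 27]

Linear: [8, 8, 24, 27, 20, 22, 8], Circular: [28, 30, 32, 27]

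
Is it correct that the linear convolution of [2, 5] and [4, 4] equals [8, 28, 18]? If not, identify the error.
Recompute linear convolution of [2, 5] and [4, 4]: y[0] = 2×4 = 8; y[1] = 2×4 + 5×4 = 28; y[2] = 5×4 = 20 → [8, 28, 20]. Compare to given [8, 28, 18]: they differ at index 2: given 18, correct 20, so answer: No

No. Error at index 2: given 18, correct 20.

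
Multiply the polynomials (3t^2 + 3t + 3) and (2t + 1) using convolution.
Ascending coefficients: a = [3, 3, 3], b = [1, 2]. c[0] = 3×1 = 3; c[1] = 3×2 + 3×1 = 9; c[2] = 3×2 + 3×1 = 9; c[3] = 3×2 = 6. Result coefficients: [3, 9, 9, 6] → 6t^3 + 9t^2 + 9t + 3

6t^3 + 9t^2 + 9t + 3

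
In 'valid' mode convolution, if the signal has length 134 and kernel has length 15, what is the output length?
'Valid' mode counts only positions where the kernel fully overlaps the signal: m - n + 1 = 134 - 15 + 1 = 120

120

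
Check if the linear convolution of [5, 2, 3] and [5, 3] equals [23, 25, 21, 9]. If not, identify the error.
Recompute linear convolution of [5, 2, 3] and [5, 3]: y[0] = 5×5 = 25; y[1] = 5×3 + 2×5 = 25; y[2] = 2×3 + 3×5 = 21; y[3] = 3×3 = 9 → [25, 25, 21, 9]. Compare to given [23, 25, 21, 9]: they differ at index 0: given 23, correct 25, so answer: No

No. Error at index 0: given 23, correct 25.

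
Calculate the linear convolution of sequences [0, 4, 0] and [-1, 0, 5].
y[0] = 0×-1 = 0; y[1] = 0×0 + 4×-1 = -4; y[2] = 0×5 + 4×0 + 0×-1 = 0; y[3] = 4×5 + 0×0 = 20; y[4] = 0×5 = 0

[0, -4, 0, 20, 0]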